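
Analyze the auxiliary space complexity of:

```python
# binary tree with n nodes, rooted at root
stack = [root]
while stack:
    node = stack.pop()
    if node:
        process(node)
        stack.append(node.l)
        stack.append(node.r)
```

Space complexity: O(n).
Auxiliary storage grows linearly with the input size n in the worst case.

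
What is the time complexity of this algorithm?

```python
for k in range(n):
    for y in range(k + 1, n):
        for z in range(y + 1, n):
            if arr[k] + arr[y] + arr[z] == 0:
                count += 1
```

Time complexity: O(n^3).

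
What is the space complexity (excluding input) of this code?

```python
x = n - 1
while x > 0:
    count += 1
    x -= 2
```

Space complexity: O(1).
Only a constant amount of auxiliary storage is used; nothing grows with n.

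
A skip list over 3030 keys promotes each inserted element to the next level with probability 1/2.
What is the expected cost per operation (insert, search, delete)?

Expected number of levels is O(log_2(3030)) = O(log n). A search visits O(1) expected nodes per level over O(log n) levels. Insert/delete are a search plus O(1) pointer updates per level. Expected O(log n) per operation.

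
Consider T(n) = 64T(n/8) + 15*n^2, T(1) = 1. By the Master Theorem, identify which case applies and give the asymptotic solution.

a=64, b=8, f(n)=15*n^2.
log_8(64) = 2, so n^(log_b(a)) = n^2.
f(n) = Theta(n^2), so Case 2 applies.
T(n) = Theta(n^2 log n).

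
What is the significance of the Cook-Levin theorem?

The Cook-Levin theorem proves that SAT is NP-complete. It was the first problem shown to be NP-complete, establishing the foundation for proving other problems NP-complete via reductions from SAT.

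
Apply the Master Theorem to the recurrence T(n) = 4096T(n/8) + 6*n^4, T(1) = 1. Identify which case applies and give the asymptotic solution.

a=4096, b=8, f(n)=6*n^4.
log_8(4096) = 4, so n^(log_b(a)) = n^4.
f(n) = Theta(n^4), so Case 2 applies.
T(n) = Theta(n^4 log n).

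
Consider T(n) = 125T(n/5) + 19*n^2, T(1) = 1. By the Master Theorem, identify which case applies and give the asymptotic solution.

a=125, b=5, f(n)=19*n^2.
log_5(125) = 3 > 2.
Since f(n) = O(n^2) is polynomially smaller than n^3, Case 1 applies.
T(n) = Theta(n^3).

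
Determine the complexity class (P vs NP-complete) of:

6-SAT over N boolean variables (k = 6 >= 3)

This problem is NP-complete: 3-SAT is NP-complete (Cook-Levin); k-SAT for k>=3 reduces from 3-SAT.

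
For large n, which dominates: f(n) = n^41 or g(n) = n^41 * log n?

g(n) = n^41 * log n grows faster: extra log n factor -> infinity.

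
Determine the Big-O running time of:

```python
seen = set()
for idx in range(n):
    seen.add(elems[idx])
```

Time complexity: O(n).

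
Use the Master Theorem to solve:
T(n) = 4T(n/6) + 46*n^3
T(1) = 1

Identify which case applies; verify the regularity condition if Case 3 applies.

a=4, b=6, f(n)=46*n^3.
log_6(4) = 0.7737 < 3.
f(n) = Omega(n^(0.7737+epsilon)) for some epsilon > 0, so Case 3 is the candidate.
Regularity: a*f(n/b) = 4*46*(n/6)^3 = (4/216)*46*n^3 <= c*f(n) with c = 4/216 < 1. Satisfied.
Case 3: T(n) = Theta(n^3).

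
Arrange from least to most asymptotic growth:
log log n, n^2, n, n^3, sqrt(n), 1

Ordered by growth rate: 1 < log log n < sqrt(n) < n < n^2 < n^3.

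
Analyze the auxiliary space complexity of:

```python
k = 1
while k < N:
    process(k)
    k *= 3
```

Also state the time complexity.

Space complexity: O(1).
Only a constant amount of auxiliary storage is used; nothing grows with n.
Time complexity: O(log n).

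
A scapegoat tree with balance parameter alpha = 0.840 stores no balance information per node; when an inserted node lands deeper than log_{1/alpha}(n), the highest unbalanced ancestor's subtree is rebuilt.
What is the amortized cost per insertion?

Search/insert path is O(log n). A rebuild of a subtree of size s costs O(s), but with alpha = 0.840 at least Omega(s) insertions must have occurred in that subtree since its last rebuild. Charging O(1) of the rebuild to each such insertion gives O(log n) amortized.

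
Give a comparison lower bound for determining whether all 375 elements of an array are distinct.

In the algebraic decision-tree model, the YES region for element distinctness on 375 elements has 375! connected components (one per ordering). Ben-Or's theorem then gives a lower bound of Omega(log(n!)) = Omega(n log n).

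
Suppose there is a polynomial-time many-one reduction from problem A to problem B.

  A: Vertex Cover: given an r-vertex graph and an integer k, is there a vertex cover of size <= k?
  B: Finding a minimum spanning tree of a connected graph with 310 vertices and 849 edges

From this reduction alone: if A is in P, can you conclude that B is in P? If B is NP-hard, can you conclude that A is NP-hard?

A poly-time reduction A <=_p B transfers tractability DOWN (B easy => A easy) and hardness UP (A hard => B hard), not the reverse.
From A in P, the reduction alone does NOT give B in P: any problem in P trivially reduces to SAT, yet SAT is not known to be in P.
From B NP-hard, the reduction alone does NOT give A NP-hard: again, easy problems reduce to hard ones.
(Here in fact A is NP-complete and B is in P, so no such reduction is known -- its existence would imply P = NP; the analysis concerns only what the assumed reduction would or would not let you conclude.)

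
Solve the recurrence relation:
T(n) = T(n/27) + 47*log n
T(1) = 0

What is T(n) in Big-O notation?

Each of the log_27(n) levels adds O(log n). T(n) = O(log^2 n).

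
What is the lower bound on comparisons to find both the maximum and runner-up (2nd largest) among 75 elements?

Lower bound: finding the max needs 75-1 comparisons. By an adversary weight-doubling argument, the maximum element must personally win at least ceil(log_2(75)) = 7 comparisons in any correct algorithm. The 2nd largest is among those 7 direct losers, and distinguishing it requires 7-1 more comparisons. Total >= 75-1 + 7-1 = 80. A balanced tournament achieves this bound exactly.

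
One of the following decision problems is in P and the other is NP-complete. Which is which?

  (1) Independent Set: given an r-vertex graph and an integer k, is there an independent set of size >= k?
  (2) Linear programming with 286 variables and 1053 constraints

(1) is NP-complete: complement of Clique (with k part of the input).
(2) is P: the ellipsoid and interior-point methods run in polynomial time.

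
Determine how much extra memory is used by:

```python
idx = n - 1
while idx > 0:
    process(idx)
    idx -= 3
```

Space complexity: O(1).
Only a constant amount of auxiliary storage is used; nothing grows with n.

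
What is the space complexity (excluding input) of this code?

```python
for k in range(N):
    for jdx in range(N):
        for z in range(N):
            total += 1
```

Space complexity: O(1).
Only a constant amount of auxiliary storage is used; nothing grows with n.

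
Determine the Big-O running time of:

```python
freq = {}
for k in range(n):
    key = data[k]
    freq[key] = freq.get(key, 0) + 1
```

Time complexity: O(n).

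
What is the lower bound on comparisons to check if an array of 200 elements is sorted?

To verify 200 elements are sorted, we must compare each consecutive pair. Skipping any pair allows an adversary to swap them. Therefore 199 comparisons are necessary and sufficient.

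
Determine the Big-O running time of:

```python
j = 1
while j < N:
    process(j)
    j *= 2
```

Time complexity: O(log n).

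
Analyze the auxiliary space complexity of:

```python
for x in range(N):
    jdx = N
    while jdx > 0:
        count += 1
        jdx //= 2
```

Space complexity: O(1).
Only a constant amount of auxiliary storage is used; nothing grows with n.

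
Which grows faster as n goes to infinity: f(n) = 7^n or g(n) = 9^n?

g(n) = 9^n grows faster: (9/7)^n -> infinity since 9/7 > 1.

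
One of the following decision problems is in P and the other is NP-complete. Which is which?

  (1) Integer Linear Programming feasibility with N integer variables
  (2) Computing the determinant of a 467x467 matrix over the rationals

(1) is NP-complete: ILP feasibility is NP-complete (LP relaxation is in P).
(2) is P: Gaussian elimination runs in O(n^3).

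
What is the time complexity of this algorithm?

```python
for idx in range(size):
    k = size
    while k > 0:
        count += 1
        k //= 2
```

Time complexity: O(n log n).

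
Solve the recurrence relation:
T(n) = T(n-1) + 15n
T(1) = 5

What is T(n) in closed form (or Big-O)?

Unrolling: T(n) = 5 + 15*(2 + 3 + ... + n) = 5 + 15*(n(n+1)/2 - 1) = O(n^2).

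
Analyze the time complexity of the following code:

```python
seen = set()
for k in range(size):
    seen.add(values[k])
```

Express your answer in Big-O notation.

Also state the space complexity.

Time complexity: O(n).
Space complexity: O(n).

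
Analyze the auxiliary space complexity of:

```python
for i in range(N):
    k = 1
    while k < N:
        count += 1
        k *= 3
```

Space complexity: O(1).
Only a constant amount of auxiliary storage is used; nothing grows with n.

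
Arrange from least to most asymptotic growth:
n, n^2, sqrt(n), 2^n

Ordered by growth rate: sqrt(n) < n < n^2 < 2^n.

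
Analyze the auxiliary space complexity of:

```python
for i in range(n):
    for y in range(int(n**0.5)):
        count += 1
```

Space complexity: O(1).
Only a constant amount of auxiliary storage is used; nothing grows with n.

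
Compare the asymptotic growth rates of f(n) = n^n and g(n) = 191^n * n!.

g(n) = 191^n * n! grows faster: by Stirling n! ~ sqrt(2 pi n)(n/e)^n, so 191^n n! / n^n ~ (191/e)^n sqrt(2 pi n) -> infinity since 191/e > 1.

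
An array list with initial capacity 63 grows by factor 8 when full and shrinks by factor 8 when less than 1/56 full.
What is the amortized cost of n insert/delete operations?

Using potential function Phi = |8*size - capacity|. Resizing costs are offset by potential release. Amortized O(1) per operation.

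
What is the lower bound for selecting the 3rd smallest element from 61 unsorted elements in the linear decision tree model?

Selecting the 3rd smallest of 61 elements requires Omega(n) comparisons. Every element must be compared at least once. The BFPRT algorithm achieves O(n), making this tight.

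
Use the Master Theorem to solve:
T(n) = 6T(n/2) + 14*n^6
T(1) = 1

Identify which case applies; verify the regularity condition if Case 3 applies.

a=6, b=2, f(n)=14*n^6.
log_2(6) = 2.585 < 6.
f(n) = Omega(n^(2.585+epsilon)) for some epsilon > 0, so Case 3 is the candidate.
Regularity: a*f(n/b) = 6*14*(n/2)^6 = (6/64)*14*n^6 <= c*f(n) with c = 6/64 < 1. Satisfied.
Case 3: T(n) = Theta(n^6).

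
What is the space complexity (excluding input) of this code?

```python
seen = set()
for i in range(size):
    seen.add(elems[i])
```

Space complexity: O(n).
Auxiliary storage grows linearly with the input size n in the worst case.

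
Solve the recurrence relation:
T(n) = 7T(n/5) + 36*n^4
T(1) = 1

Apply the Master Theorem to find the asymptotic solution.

a=7, b=5, f(n)=36*n^4. log_5(7) = 1.209 < 4. Case 3: T(n) = O(n^4).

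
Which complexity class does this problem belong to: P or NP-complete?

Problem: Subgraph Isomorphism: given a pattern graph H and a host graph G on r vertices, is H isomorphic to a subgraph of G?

This problem is NP-complete: generalizes Clique and Hamiltonian Path (pattern size is part of the input).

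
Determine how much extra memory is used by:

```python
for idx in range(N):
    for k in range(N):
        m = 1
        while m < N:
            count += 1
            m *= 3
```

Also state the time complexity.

Space complexity: O(1).
Only a constant amount of auxiliary storage is used; nothing grows with n.
Time complexity: O(n^2 log n).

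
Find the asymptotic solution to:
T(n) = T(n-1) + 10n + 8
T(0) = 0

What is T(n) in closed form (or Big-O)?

Dominant term in sum is 10*sum(i, i=1..n) = 10*n*(n+1)/2 = O(n^2).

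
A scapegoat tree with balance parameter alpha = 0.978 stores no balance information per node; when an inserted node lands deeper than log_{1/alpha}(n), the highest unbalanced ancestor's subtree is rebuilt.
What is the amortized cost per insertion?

Search/insert path is O(log n). A rebuild of a subtree of size s costs O(s), but with alpha = 0.978 at least Omega(s) insertions must have occurred in that subtree since its last rebuild. Charging O(1) of the rebuild to each such insertion gives O(log n) amortized.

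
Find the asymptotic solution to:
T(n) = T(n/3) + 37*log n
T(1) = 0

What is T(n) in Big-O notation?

Each of the log_3(n) levels adds O(log n). T(n) = O(log^2 n).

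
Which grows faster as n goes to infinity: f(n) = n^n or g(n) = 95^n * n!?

g(n) = 95^n * n! grows faster: by Stirling n! ~ sqrt(2 pi n)(n/e)^n, so 95^n n! / n^n ~ (95/e)^n sqrt(2 pi n) -> infinity since 95/e > 1.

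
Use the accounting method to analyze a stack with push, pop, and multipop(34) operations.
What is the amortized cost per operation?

Assign 2 credits per push (1 for the push, 1 saved for a future pop). Each pop or element popped by multipop(34) uses 1 saved credit. Total credits never go negative, so amortized cost is O(1).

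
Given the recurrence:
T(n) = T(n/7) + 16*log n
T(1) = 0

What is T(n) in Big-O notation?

Each of the log_7(n) levels adds O(log n). T(n) = O(log^2 n).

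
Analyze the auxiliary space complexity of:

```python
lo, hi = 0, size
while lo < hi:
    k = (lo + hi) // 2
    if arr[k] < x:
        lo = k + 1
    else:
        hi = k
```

Space complexity: O(1).
Only a constant amount of auxiliary storage is used; nothing grows with n.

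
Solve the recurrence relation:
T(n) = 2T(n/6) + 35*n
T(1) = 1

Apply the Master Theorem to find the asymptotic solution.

a=2, b=6, f(n)=35*n. log_6(2) = 0.3869 < 1. Case 3: T(n) = O(n).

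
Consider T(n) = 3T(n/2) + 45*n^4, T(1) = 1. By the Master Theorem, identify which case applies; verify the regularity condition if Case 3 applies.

a=3, b=2, f(n)=45*n^4.
log_2(3) = 1.585 < 4.
f(n) = Omega(n^(1.585+epsilon)) for some epsilon > 0, so Case 3 is the candidate.
Regularity: a*f(n/b) = 3*45*(n/2)^4 = (3/16)*45*n^4 <= c*f(n) with c = 3/16 < 1. Satisfied.
Case 3: T(n) = Theta(n^4).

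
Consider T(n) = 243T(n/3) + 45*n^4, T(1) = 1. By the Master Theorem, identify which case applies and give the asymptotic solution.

a=243, b=3, f(n)=45*n^4.
log_3(243) = 5 > 4.
Since f(n) = O(n^4) is polynomially smaller than n^5, Case 1 applies.
T(n) = Theta(n^5).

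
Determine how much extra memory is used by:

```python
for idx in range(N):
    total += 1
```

Space complexity: O(1).
Only a constant amount of auxiliary storage is used; nothing grows with n.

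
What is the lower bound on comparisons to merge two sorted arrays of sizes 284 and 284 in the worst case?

Adversary: with |284 - 284| <= 1 the inputs can be fully interleaved so that every adjacent pair in the merged output comes from different arrays. Then each of the 567 adjacent pairs must be directly compared, or the algorithm cannot determine their relative order. Standard merge meets this bound.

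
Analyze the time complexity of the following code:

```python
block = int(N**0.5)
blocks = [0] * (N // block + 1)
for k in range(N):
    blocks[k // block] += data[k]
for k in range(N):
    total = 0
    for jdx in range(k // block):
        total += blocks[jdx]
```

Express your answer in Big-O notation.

Time complexity: O(n * sqrt(n)).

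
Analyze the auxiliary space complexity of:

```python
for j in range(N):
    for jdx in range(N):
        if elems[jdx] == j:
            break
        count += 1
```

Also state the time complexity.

Space complexity: O(1).
Only a constant amount of auxiliary storage is used; nothing grows with n.
Time complexity: O(n^2).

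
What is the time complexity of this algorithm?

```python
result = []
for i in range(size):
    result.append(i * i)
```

Time complexity: O(n).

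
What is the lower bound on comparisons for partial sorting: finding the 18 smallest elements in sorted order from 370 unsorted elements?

Finding 18 smallest of 370 in sorted order: Omega(370) to identify the 18 smallest, plus Omega(18 log 18) to sort them. Total: Omega(n + k log k).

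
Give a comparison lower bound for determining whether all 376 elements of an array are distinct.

In the algebraic decision-tree model, the YES region for element distinctness on 376 elements has 376! connected components (one per ordering). Ben-Or's theorem then gives a lower bound of Omega(log(n!)) = Omega(n log n).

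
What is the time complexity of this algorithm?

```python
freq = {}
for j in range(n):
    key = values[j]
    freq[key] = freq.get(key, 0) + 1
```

Time complexity: O(n).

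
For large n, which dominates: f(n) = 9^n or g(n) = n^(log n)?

f(n) = 9^n grows faster: take logs: log(n^(log n)) = (log n)^2, log(9^n) = n log 9; n dominates (log n)^2.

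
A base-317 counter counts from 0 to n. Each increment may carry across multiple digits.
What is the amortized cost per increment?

Digit at position i changes every 317^i increments. Total digit changes over n increments: n * 317/(317-1) = O(n). Amortized: O(1).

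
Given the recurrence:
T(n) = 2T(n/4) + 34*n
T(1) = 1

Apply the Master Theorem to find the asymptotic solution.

a=2, b=4, f(n)=34*n. log_4(2) = 0.5 < 1. Case 3: T(n) = O(n).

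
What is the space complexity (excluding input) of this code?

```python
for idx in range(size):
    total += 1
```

Space complexity: O(1).
Only a constant amount of auxiliary storage is used; nothing grows with n.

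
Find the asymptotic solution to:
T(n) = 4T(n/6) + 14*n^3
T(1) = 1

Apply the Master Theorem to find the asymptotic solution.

a=4, b=6, f(n)=14*n^3. log_6(4) = 0.7737 < 3. Case 3: T(n) = O(n^3).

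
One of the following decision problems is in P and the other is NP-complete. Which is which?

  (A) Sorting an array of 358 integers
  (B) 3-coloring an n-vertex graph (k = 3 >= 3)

(A) is P: merge sort runs in O(n log n).
(B) is NP-complete: graph k-coloring for k>=3 is NP-complete by reduction from 3-SAT.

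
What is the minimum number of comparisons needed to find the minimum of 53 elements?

Finding the minimum requires 52 comparisons, identical reasoning to finding the maximum. Each comparison eliminates one candidate.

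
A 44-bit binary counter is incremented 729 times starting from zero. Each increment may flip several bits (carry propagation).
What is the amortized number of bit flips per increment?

Bit i flips on every 2^i-th increment, so over 729 increments bit i flips floor(729/2^i) times. Summing over i: total flips < 2 * 729. Amortized: < 2 = O(1) per increment.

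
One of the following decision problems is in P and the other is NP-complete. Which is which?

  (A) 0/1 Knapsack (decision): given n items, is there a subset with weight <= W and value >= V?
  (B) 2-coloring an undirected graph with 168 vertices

(A) is NP-complete: reduces from Subset Sum.
(B) is P: 2-coloring is bipartiteness testing via BFS, O(V+E).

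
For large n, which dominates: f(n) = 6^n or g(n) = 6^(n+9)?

f(n) = 6^n and g(n) = 6^(n+9) are Theta of each other: 6^(n+9) = 6^9 * 6^n = Theta(6^n).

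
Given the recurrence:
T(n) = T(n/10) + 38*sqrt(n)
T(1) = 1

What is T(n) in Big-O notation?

Each level contributes sqrt(n/10^k). Geometric series with ratio 1/sqrt(10) < 1 sums to O(sqrt(n)).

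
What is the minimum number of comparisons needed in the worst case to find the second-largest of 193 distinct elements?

Lower bound: finding the max needs 193-1 comparisons. By the adversary weight-doubling argument, the max must personally win >= ceil(log_2(193)) = 8 comparisons; the 2nd-largest is among those 8 losers, needing 8-1 more comparisons. Total >= 193-1 + 8-1 = 199. A balanced knockout tournament achieves this.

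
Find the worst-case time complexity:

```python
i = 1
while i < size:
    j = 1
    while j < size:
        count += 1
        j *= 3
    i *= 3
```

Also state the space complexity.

Time complexity: O(log^2 n).
Space complexity: O(1).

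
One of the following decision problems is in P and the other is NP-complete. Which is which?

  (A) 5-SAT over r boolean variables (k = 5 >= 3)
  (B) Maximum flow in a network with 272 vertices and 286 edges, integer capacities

(A) is NP-complete: 3-SAT is NP-complete (Cook-Levin); k-SAT for k>=3 reduces from 3-SAT.
(B) is P: Edmonds-Karp / push-relabel run in polynomial time.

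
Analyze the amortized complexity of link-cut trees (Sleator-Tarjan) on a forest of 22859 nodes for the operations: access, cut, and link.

Link-cut trees represent the forest using splay trees over preferred paths. With potential Phi = sum over nodes of log(size of virtual subtree), each access on 22859 nodes is O(log 22859) = O(log n) amortized by the splay-tree access lemma. Cut and link are O(1) plus one access.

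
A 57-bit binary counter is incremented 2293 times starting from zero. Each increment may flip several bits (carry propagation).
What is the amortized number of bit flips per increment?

Bit i flips on every 2^i-th increment, so over 2293 increments bit i flips floor(2293/2^i) times. Summing over i: total flips < 2 * 2293. Amortized: < 2 = O(1) per increment.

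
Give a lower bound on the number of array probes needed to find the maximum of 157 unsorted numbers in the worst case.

Adversary: any unprobed cell could hold a value larger than everything seen so far. If fewer than 157 cells are probed, the adversary places the max in an unprobed cell. So all 157 cells must be examined; together with 157-1 comparisons this is tight.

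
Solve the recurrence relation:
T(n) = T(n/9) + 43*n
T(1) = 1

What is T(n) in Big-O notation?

Geometric series: 43*n*(1 + 1/9 + 1/9^2 + ...) = O(n). T(n) = O(n).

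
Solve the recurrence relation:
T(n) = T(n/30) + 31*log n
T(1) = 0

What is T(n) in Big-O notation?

Each of the log_30(n) levels adds O(log n). T(n) = O(log^2 n).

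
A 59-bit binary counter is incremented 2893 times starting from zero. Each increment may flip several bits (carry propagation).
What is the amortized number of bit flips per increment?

Bit i flips on every 2^i-th increment, so over 2893 increments bit i flips floor(2893/2^i) times. Summing over i: total flips < 2 * 2893. Amortized: < 2 = O(1) per increment.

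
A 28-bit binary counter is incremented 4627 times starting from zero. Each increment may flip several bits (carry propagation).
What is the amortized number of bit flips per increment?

Bit i flips on every 2^i-th increment, so over 4627 increments bit i flips floor(4627/2^i) times. Summing over i: total flips < 2 * 4627. Amortized: < 2 = O(1) per increment.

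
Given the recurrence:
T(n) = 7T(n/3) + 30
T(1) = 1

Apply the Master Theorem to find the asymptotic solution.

a=7, b=3, f(n)=30. log_3(7) = 1.771. Case 1 of Master Theorem: T(n) = O(n^1.771).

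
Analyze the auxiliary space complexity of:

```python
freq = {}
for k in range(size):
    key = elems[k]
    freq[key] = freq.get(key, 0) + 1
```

Space complexity: O(n).
Auxiliary storage grows linearly with the input size n in the worst case.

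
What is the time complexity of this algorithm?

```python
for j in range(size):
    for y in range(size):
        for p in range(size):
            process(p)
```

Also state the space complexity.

Time complexity: O(n^3).
Space complexity: O(1).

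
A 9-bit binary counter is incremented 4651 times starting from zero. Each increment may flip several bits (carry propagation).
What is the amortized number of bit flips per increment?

Bit i flips on every 2^i-th increment, so over 4651 increments bit i flips floor(4651/2^i) times. Summing over i: total flips < 2 * 4651. Amortized: < 2 = O(1) per increment.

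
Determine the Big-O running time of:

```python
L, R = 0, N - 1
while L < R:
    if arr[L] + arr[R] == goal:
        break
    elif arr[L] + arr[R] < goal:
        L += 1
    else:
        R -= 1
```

Time complexity: O(n).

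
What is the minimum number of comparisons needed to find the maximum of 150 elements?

Finding the maximum requires 149 comparisons. Each comparison eliminates exactly one candidate. With 150 candidates, we need 149 eliminations.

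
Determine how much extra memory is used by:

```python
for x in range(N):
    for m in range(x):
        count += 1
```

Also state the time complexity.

Space complexity: O(1).
Only a constant amount of auxiliary storage is used; nothing grows with n.
Time complexity: O(n^2).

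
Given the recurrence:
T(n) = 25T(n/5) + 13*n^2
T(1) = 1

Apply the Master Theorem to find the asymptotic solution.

a=25, b=5, f(n)=13*n^2. log_5(25) = 2. Case 2: T(n) = O(n^2 log n).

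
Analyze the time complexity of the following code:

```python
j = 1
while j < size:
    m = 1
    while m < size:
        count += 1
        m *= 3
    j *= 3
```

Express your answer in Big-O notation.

Time complexity: O(log^2 n).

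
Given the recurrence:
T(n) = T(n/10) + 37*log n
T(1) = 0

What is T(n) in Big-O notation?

Each of the log_10(n) levels adds O(log n). T(n) = O(log^2 n).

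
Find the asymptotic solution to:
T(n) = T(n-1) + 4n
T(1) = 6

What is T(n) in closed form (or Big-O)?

Unrolling: T(n) = 6 + 4*(2 + 3 + ... + n) = 6 + 4*(n(n+1)/2 - 1) = O(n^2).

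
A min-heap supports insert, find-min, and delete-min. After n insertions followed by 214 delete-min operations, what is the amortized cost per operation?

Insert takes O(log n) worst case. Delete-min takes O(log n). Over a sequence of n inserts and 214 delete-mins, total cost is O((n + 214) log n). Amortized per operation: O(log n).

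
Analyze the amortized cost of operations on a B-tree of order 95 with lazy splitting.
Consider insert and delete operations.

In a B-tree of order 95, a node splits when it has 95 keys. With lazy splitting, we use potential Phi = number of full nodes + number of near-empty nodes. Each split costs O(1) but reduces potential. Between splits, at least 47 insertions must occur in that node. Amortized structural cost is O(1) per operation, plus O(log_95 n) traversal.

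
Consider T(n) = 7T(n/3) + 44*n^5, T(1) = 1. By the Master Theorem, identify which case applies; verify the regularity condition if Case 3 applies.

a=7, b=3, f(n)=44*n^5.
log_3(7) = 1.771 < 5.
f(n) = Omega(n^(1.771+epsilon)) for some epsilon > 0, so Case 3 is the candidate.
Regularity: a*f(n/b) = 7*44*(n/3)^5 = (7/243)*44*n^5 <= c*f(n) with c = 7/243 < 1. Satisfied.
Case 3: T(n) = Theta(n^5).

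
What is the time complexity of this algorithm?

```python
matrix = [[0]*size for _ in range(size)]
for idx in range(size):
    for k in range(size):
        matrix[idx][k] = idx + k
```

Time complexity: O(n^2).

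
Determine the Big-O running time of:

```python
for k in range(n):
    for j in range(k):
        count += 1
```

Time complexity: O(n^2).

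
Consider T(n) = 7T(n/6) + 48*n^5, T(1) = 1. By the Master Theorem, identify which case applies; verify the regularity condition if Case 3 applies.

a=7, b=6, f(n)=48*n^5.
log_6(7) = 1.086 < 5.
f(n) = Omega(n^(1.086+epsilon)) for some epsilon > 0, so Case 3 is the candidate.
Regularity: a*f(n/b) = 7*48*(n/6)^5 = (7/7776)*48*n^5 <= c*f(n) with c = 7/7776 < 1. Satisfied.
Case 3: T(n) = Theta(n^5).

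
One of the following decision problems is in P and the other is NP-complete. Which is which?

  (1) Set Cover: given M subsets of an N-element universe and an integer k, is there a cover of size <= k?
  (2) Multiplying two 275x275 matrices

(1) is NP-complete: one of Karp's 21 NP-complete problems (with k part of the input).
(2) is P: the schoolbook algorithm runs in O(n^3).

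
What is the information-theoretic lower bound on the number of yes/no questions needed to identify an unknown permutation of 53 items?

There are 53! = 4274883284060025564298013753389399649690343788366813724672000000000000 permutations. Each yes/no question gives at most 1 bit, so at least ceil(log_2(4274883284060025564298013753389399649690343788366813724672000000000000)) = 232 questions are needed.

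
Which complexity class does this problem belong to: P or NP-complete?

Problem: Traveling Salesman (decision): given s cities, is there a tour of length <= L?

This problem is NP-complete: reduces from Hamiltonian Cycle.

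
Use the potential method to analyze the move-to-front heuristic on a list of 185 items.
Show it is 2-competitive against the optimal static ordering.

Let Phi = number of inversions between the MTF list and the optimal static list (0 <= Phi <= C(185,2)). Accessing an element at MTF position k and optimal position j: the move-to-front destroys all k-1 inversions in front of it that are not in front in optimal (>= k-j of them) and creates at most j-1 new ones. Amortized cost <= k + (j-1) - (k-j) = 2j - 1 <= 2 * optimal cost.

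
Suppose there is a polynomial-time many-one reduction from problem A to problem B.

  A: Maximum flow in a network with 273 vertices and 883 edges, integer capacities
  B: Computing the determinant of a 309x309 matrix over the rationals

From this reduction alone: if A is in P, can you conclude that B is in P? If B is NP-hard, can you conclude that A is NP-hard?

A poly-time reduction A <=_p B transfers tractability DOWN (B easy => A easy) and hardness UP (A hard => B hard), not the reverse.
From A in P, the reduction alone does NOT give B in P: any problem in P trivially reduces to SAT, yet SAT is not known to be in P.
From B NP-hard, the reduction alone does NOT give A NP-hard: again, easy problems reduce to hard ones.
(Here in fact A is P and B is P.)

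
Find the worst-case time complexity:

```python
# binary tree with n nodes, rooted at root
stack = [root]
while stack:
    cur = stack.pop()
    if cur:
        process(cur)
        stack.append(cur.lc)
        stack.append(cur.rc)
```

Time complexity: O(n).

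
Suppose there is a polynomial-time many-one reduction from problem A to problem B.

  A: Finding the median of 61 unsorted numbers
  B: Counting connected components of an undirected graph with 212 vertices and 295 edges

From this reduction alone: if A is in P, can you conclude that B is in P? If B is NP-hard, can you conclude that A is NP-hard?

A poly-time reduction A <=_p B transfers tractability DOWN (B easy => A easy) and hardness UP (A hard => B hard), not the reverse.
From A in P, the reduction alone does NOT give B in P: any problem in P trivially reduces to SAT, yet SAT is not known to be in P.
From B NP-hard, the reduction alone does NOT give A NP-hard: again, easy problems reduce to hard ones.
(Here in fact A is P and B is P.)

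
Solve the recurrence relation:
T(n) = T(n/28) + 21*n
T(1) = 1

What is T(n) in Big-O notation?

Geometric series: 21*n*(1 + 1/28 + 1/28^2 + ...) = O(n). T(n) = O(n).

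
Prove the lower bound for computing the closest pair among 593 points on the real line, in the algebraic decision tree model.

Reduction from element distinctness: given 593 reals, the closest-pair distance is 0 iff two are equal. Element distinctness has an Omega(n log n) lower bound in the algebraic decision tree model (Ben-Or). Therefore closest pair on a line also requires Omega(n log n). Sorting then a linear scan achieves this.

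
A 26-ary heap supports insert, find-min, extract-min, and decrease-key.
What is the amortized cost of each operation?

The 26-ary heap has height O(log_26 n). Insert sifts up: O(log_26 n). Find-min reads the root: O(1). Extract-min sifts down comparing 26 children per level: O(26 * log_26 n). Decrease-key sifts up: O(log_26 n).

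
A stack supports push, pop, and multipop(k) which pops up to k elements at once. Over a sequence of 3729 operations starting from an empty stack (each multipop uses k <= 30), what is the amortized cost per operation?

Each element is pushed exactly once and popped at most once (whether by pop or as part of a multipop). So the total number of individual pops over the whole sequence is at most the number of pushes, which is at most 3729. Total work <= 2 * 3729, hence O(1) amortized per operation.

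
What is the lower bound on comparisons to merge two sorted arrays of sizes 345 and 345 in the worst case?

Adversary: with |345 - 345| <= 1 the inputs can be fully interleaved so that every adjacent pair in the merged output comes from different arrays. Then each of the 689 adjacent pairs must be directly compared, or the algorithm cannot determine their relative order. Standard merge meets this bound.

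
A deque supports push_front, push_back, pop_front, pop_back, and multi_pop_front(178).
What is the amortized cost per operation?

Assign 2 credits to each push operation. A pop uses 1 saved credit. multi_pop_front(178) uses up to 178 saved credits from previous pushes. Credits never go negative. Amortized cost is O(1).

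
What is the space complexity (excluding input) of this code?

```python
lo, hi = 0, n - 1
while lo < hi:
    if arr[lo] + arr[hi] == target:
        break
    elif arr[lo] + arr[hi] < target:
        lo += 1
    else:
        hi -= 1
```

Space complexity: O(1).
Only a constant amount of auxiliary storage is used; nothing grows with n.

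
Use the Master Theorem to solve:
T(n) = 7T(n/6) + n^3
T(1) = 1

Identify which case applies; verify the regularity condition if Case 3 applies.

a=7, b=6, f(n)=n^3.
log_6(7) = 1.086 < 3.
f(n) = Omega(n^(1.086+epsilon)) for some epsilon > 0, so Case 3 is the candidate.
Regularity: a*f(n/b) = 7*1*(n/6)^3 = (7/216)*1*n^3 <= c*f(n) with c = 7/216 < 1. Satisfied.
Case 3: T(n) = Theta(n^3).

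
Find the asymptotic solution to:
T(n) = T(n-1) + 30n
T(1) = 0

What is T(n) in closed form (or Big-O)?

Unrolling: T(n) = 0 + 30*(2 + 3 + ... + n) = 0 + 30*(n(n+1)/2 - 1) = O(n^2).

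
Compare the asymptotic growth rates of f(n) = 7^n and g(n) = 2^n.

f(n) = 7^n grows faster: (7/2)^n -> infinity since 7/2 > 1.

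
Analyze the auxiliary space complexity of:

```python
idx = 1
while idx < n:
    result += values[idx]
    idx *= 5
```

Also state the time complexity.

Space complexity: O(1).
Only a constant amount of auxiliary storage is used; nothing grows with n.
Time complexity: O(log n).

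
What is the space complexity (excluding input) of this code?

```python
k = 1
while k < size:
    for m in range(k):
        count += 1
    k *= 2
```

Space complexity: O(1).
Only a constant amount of auxiliary storage is used; nothing grows with n.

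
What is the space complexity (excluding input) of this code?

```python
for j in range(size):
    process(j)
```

Space complexity: O(1).
Only a constant amount of auxiliary storage is used; nothing grows with n.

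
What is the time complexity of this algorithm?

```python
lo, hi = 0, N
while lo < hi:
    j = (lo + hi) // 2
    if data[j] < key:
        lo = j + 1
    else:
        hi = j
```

Time complexity: O(log n).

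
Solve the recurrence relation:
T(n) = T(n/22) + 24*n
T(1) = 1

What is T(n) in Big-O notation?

Geometric series: 24*n*(1 + 1/22 + 1/22^2 + ...) = O(n). T(n) = O(n).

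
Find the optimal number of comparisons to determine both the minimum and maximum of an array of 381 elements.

Naive approach: 760 comparisons (380 for max + 380 for min).
Optimal: Compare elements in pairs first (floor(n/2) = 190 comparisons), then find max among winners and min among losers (190 comparisons each).
Total: ceil(3n/2) - 2 = 570 comparisons. An adversary argument shows this is also a lower bound.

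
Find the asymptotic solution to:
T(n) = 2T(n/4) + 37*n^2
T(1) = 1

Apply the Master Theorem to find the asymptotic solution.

a=2, b=4, f(n)=37*n^2. log_4(2) = 0.5 < 2. Case 3: T(n) = O(n^2).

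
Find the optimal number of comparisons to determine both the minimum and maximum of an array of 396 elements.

Naive approach: 790 comparisons (395 for max + 395 for min).
Optimal: Compare elements in pairs first (floor(n/2) = 198 comparisons), then find max among winners and min among losers (197 comparisons each).
Total: ceil(3n/2) - 2 = 592 comparisons. An adversary argument shows this is also a lower bound.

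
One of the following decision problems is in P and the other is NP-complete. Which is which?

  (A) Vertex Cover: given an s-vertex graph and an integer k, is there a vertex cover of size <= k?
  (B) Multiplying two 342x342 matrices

(A) is NP-complete: one of Karp's 21 NP-complete problems (with k part of the input; for any fixed constant k it is in P).
(B) is P: the schoolbook algorithm runs in O(n^3).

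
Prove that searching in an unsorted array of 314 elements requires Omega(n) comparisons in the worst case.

An adversary can always place the target in the last position checked. Until all 314 positions are examined, the target might be in any unchecked position. Therefore 314 comparisons are necessary.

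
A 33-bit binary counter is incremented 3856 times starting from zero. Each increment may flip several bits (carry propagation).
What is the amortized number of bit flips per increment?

Bit i flips on every 2^i-th increment, so over 3856 increments bit i flips floor(3856/2^i) times. Summing over i: total flips < 2 * 3856. Amortized: < 2 = O(1) per increment.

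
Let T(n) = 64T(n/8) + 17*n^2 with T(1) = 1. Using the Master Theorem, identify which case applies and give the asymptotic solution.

a=64, b=8, f(n)=17*n^2.
log_8(64) = 2, so n^(log_b(a)) = n^2.
f(n) = Theta(n^2), so Case 2 applies.
T(n) = Theta(n^2 log n).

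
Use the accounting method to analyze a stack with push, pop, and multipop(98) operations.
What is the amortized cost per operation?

Assign 2 credits per push (1 for the push, 1 saved for a future pop). Each pop or element popped by multipop(98) uses 1 saved credit. Total credits never go negative, so amortized cost is O(1).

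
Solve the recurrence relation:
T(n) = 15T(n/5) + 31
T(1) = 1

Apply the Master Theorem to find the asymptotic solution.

a=15, b=5, f(n)=31. log_5(15) = 1.683. Case 1 of Master Theorem: T(n) = O(n^1.683).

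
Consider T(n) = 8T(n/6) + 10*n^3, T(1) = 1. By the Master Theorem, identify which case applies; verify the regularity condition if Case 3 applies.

a=8, b=6, f(n)=10*n^3.
log_6(8) = 1.161 < 3.
f(n) = Omega(n^(1.161+epsilon)) for some epsilon > 0, so Case 3 is the candidate.
Regularity: a*f(n/b) = 8*10*(n/6)^3 = (8/216)*10*n^3 <= c*f(n) with c = 8/216 < 1. Satisfied.
Case 3: T(n) = Theta(n^3).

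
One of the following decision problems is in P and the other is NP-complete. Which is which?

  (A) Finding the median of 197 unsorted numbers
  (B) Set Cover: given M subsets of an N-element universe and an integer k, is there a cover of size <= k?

(A) is P: linear-time selection (median-of-medians) runs in O(n).
(B) is NP-complete: one of Karp's 21 NP-complete problems (with k part of the input).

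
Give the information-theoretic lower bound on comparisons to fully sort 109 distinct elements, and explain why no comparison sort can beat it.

A comparison sort is a binary decision tree whose leaves are the 109! = 144385958320249358220488210246279753379312820313396029159834075622223337844983482099636001195615259277084033387619818092804737714758384244334160217374720000000000000000000000000 possible output permutations. A binary tree with L leaves has height >= ceil(log_2(L)). So any comparison sort needs >= ceil(log_2(109!)) = 586 comparisons in the worst case.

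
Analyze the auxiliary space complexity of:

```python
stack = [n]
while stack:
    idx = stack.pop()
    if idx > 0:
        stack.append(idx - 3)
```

Space complexity: O(1).
Only a constant amount of auxiliary storage is used; nothing grows with n.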